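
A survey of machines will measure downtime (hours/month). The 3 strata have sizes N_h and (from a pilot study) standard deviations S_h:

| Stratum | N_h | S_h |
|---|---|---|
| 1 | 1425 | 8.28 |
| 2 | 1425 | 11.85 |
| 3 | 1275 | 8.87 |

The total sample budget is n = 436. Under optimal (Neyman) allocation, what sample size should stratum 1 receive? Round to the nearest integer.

129

Neyman allocation: n_h = n · N_h S_h / Σ N_i S_i, with n = 436.
  stratum 1: N_h·S_h = 1425·8.28 = 11799.00
  stratum 2: N_h·S_h = 1425·11.85 = 16886.25
  stratum 3: N_h·S_h = 1275·8.87 = 11309.25
Σ N_h S_h = 39994.50
n for stratum 1 = 436·11799.00/39994.50 = 128.627 → 129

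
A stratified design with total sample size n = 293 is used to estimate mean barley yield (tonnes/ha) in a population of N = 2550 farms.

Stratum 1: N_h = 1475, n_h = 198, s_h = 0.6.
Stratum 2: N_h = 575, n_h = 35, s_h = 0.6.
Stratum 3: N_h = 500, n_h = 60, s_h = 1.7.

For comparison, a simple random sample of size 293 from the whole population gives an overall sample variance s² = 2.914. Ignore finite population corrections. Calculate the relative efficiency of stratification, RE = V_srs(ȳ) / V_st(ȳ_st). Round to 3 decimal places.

V̂(ȳ_st) = Σ W_h² s_h²/n_h, with W_h = N_h/N and N = 2550:
  stratum 1: (1475/2550)²·0.6²/198 = 0.000608332
  stratum 2: (575/2550)²·0.6²/35 = 0.000522986
  stratum 3: (500/2550)²·1.7²/60 = 0.00185185
V_st = 0.00298317
V_srs = s²/n = 2.914/293 = 0.00994539
Relative efficiency = V_srs / V_st = 0.00994539/0.00298317 = 3.3338

RE ≈ 3.334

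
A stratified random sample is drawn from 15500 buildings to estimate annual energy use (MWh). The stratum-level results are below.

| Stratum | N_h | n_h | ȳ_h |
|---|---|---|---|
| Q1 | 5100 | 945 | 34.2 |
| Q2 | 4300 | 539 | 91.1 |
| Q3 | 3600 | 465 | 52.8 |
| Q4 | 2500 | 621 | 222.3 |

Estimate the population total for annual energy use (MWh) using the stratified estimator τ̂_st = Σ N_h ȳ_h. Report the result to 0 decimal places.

τ̂_st ≈ 1311980

τ̂_st = Σ N_h ȳ_h = 5100·34.2 + 4300·91.1 + 3600·52.8 + 2500·222.3 = 1311980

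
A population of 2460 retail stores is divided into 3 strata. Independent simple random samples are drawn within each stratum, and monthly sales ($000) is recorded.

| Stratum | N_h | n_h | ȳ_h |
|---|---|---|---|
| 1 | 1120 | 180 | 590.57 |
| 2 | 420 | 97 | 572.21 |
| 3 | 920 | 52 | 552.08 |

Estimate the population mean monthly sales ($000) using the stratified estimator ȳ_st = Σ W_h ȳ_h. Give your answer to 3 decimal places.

ȳ_st ≈ 573.041

N = Σ N_h = 2460. Stratum weights W_h = N_h/N.
ȳ_st = (1120·590.57 + 420·572.21 + 920·552.08) / 2460 = 573.04073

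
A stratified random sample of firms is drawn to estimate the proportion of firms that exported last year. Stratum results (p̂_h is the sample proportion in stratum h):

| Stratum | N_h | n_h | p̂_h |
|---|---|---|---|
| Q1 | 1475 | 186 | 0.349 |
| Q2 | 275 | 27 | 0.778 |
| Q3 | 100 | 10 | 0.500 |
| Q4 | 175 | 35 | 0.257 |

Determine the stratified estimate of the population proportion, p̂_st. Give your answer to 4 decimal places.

N = 2025; stratum weights W_h = N_h/N.
p̂_st = Σ W_h p̂_h = (1475·0.349 + 275·0.778 + 100·0.500 + 175·0.257)/2025 = 0.40677

p̂_st ≈ 0.4068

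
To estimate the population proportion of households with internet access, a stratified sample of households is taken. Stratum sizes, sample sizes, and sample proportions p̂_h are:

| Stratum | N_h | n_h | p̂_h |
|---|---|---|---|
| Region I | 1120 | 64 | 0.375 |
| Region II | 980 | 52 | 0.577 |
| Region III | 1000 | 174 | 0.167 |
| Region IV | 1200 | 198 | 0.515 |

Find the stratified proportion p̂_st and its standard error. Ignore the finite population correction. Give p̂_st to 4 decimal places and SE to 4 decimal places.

p̂_st ≈ 0.4117, SE ≈ 0.0254

N = 4300; stratum weights W_h = N_h/N.
p̂_st = Σ W_h p̂_h = (1120·0.375 + 980·0.577 + 1000·0.167 + 1200·0.515)/4300 = 0.41173
V̂(p̂_st) = Σ W_h² p̂_h(1−p̂_h)/(n_h−1):
  stratum Region I: (1120/4300)²·0.375·0.625/63 = 0.000252389
  stratum Region II: (980/4300)²·0.577·0.423/51 = 0.000248577
  stratum Region III: (1000/4300)²·0.167·0.833/173 = 4.34889e-05
  stratum Region IV: (1200/4300)²·0.515·0.485/197 = 9.87435e-05
V̂(p̂_st) = 0.000643198; SE = √V̂ = 0.0253614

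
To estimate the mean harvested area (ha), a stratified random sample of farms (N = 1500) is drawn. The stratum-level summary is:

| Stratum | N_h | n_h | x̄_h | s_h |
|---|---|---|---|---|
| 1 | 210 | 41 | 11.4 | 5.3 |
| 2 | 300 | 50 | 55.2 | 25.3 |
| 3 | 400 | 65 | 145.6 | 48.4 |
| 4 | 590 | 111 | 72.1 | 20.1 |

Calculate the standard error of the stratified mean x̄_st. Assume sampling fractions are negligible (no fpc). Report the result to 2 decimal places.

V̂(x̄_st) = Σ W_h² s_h²/n_h, with W_h = N_h/N and N = 1500:
  stratum 1: (210/1500)²·5.3²/41 = 0.0134284
  stratum 2: (300/1500)²·25.3²/50 = 0.512072
  stratum 3: (400/1500)²·48.4²/65 = 2.5628
  stratum 4: (590/1500)²·20.1²/111 = 0.563107
V̂(x̄_st) = 3.65141
SE(x̄_st) = √3.65141 = 1.91087

SE(x̄_st) ≈ 1.91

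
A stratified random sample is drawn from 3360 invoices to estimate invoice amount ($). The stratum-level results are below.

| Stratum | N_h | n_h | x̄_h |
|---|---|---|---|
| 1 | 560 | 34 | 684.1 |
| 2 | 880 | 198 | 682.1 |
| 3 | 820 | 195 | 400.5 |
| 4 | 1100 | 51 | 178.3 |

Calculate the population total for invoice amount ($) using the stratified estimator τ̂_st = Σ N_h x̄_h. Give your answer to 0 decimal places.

τ̂_st = Σ N_h x̄_h = 560·684.1 + 880·682.1 + 820·400.5 + 1100·178.3 = 1507884

τ̂_st ≈ 1507884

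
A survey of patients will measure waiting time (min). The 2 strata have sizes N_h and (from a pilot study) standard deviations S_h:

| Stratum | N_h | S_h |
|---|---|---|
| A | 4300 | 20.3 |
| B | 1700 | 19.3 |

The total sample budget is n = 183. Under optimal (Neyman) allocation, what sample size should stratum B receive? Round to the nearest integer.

Neyman allocation: n_h = n · N_h S_h / Σ N_i S_i, with n = 183.
  stratum A: N_h·S_h = 4300·20.3 = 87290.00
  stratum B: N_h·S_h = 1700·19.3 = 32810.00
Σ N_h S_h = 120100.00
n for stratum B = 183·32810.00/120100.00 = 49.994 → 50

50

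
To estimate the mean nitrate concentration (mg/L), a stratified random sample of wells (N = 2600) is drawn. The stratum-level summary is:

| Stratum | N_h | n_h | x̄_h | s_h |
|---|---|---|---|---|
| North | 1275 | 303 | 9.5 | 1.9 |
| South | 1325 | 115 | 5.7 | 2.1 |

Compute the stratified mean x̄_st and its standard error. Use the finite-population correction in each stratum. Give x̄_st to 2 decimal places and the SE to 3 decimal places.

x̄_st = Σ W_h x̄_h = (1275·9.5 + 1325·5.7)/2600 = 7.56346
V̂(x̄_st) = Σ W_h² (1 − n_h/N_h) s_h²/n_h, with W_h = N_h/N and N = 2600:
  stratum North: (1275/2600)²·(1 − 303/1275)·1.9²/303 = 0.00218421
  stratum South: (1325/2600)²·(1 − 115/1325)·2.1²/115 = 0.00909484
V̂(x̄_st) = 0.0112791
SE(x̄_st) = √0.0112791 = 0.106203

x̄_st ≈ 7.56, SE ≈ 0.106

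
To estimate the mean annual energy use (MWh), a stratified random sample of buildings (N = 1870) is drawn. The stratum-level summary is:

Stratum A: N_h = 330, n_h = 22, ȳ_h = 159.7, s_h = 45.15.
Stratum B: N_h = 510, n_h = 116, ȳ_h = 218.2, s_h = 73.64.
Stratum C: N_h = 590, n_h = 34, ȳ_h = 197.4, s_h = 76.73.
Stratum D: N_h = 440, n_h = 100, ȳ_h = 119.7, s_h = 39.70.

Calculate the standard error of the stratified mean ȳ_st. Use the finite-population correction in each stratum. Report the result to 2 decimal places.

SE(ȳ_st) ≈ 4.72

V̂(ȳ_st) = Σ W_h² (1 − n_h/N_h) s_h²/n_h, with W_h = N_h/N and N = 1870:
  stratum A: (330/1870)²·(1 − 22/330)·45.15²/22 = 2.69324
  stratum B: (510/1870)²·(1 − 116/510)·73.64²/116 = 2.68629
  stratum C: (590/1870)²·(1 − 34/590)·76.73²/34 = 16.2441
  stratum D: (440/1870)²·(1 − 100/440)·39.70²/100 = 0.674263
V̂(ȳ_st) = 22.2979
SE(ȳ_st) = √22.2979 = 4.72206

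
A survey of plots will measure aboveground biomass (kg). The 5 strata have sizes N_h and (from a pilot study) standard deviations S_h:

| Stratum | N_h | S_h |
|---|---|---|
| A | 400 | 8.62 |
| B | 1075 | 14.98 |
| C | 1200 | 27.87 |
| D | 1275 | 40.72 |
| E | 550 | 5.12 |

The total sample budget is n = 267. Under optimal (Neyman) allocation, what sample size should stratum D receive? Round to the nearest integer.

Neyman allocation: n_h = n · N_h S_h / Σ N_i S_i, with n = 267.
  stratum A: N_h·S_h = 400·8.62 = 3448.00
  stratum B: N_h·S_h = 1075·14.98 = 16103.50
  stratum C: N_h·S_h = 1200·27.87 = 33444.00
  stratum D: N_h·S_h = 1275·40.72 = 51918.00
  stratum E: N_h·S_h = 550·5.12 = 2816.00
Σ N_h S_h = 107729.50
n for stratum D = 267·51918.00/107729.50 = 128.675 → 129

129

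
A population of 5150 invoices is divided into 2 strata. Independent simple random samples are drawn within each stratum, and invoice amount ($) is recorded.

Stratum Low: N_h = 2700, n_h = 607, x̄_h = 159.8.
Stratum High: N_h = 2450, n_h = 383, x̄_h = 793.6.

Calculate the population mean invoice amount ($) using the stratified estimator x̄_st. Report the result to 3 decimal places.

N = Σ N_h = 5150. Stratum weights W_h = N_h/N.
x̄_st = (2700·159.8 + 2450·793.6) / 5150 = 461.31650

x̄_st ≈ 461.317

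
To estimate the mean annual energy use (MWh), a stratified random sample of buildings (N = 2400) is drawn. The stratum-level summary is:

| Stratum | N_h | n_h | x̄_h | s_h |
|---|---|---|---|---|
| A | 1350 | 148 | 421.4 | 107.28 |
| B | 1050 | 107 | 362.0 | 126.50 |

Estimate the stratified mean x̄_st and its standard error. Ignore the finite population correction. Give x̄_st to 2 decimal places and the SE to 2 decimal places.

x̄_st = Σ W_h x̄_h = (1350·421.4 + 1050·362.0)/2400 = 395.41250
V̂(x̄_st) = Σ W_h² s_h²/n_h, with W_h = N_h/N and N = 2400:
  stratum A: (1350/2400)²·107.28²/148 = 24.6049
  stratum B: (1050/2400)²·126.50²/107 = 28.6255
V̂(x̄_st) = 53.2304
SE(x̄_st) = √53.2304 = 7.29592

x̄_st ≈ 395.41, SE ≈ 7.30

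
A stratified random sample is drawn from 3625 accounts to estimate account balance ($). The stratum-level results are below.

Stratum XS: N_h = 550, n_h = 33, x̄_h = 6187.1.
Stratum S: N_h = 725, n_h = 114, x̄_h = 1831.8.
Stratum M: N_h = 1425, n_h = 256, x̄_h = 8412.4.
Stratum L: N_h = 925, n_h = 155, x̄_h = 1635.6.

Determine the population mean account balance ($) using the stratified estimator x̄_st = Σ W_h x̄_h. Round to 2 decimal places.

N = Σ N_h = 3625. Stratum weights W_h = N_h/N.
x̄_st = (550·6187.1 + 725·1831.8 + 1425·8412.4 + 925·1635.6) / 3625 = 5029.3959

x̄_st ≈ 5029.40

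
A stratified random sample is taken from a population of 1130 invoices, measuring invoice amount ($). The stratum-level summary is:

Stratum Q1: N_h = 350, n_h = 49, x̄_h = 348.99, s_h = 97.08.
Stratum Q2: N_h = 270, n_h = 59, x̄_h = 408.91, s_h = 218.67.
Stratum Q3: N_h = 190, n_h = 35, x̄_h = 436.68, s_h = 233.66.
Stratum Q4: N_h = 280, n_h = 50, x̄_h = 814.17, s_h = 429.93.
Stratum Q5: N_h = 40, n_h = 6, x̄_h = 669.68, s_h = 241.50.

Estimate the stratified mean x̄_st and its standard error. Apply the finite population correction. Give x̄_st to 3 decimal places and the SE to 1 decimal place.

x̄_st ≈ 504.669, SE ≈ 16.9

x̄_st = Σ W_h x̄_h = (350·348.99 + 270·408.91 + 190·436.68 + 280·814.17 + 40·669.68)/1130 = 504.66920
V̂(x̄_st) = Σ W_h² (1 − n_h/N_h) s_h²/n_h, with W_h = N_h/N and N = 1130:
  stratum Q1: (350/1130)²·(1 − 49/350)·97.08²/49 = 15.8687
  stratum Q2: (270/1130)²·(1 − 59/270)·218.67²/59 = 36.1589
  stratum Q3: (190/1130)²·(1 − 35/190)·233.66²/35 = 35.9773
  stratum Q4: (280/1130)²·(1 − 50/280)·429.93²/50 = 186.447
  stratum Q5: (40/1130)²·(1 − 6/40)·241.50²/6 = 10.353
V̂(x̄_st) = 284.805
SE(x̄_st) = √284.805 = 16.8762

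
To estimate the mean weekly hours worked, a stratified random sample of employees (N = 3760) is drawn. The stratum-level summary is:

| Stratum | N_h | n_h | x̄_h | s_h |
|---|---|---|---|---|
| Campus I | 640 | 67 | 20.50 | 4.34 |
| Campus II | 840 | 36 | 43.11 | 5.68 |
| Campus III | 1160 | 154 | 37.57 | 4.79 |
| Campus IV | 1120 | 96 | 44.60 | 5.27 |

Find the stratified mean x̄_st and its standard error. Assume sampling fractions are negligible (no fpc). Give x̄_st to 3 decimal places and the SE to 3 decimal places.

x̄_st ≈ 37.996, SE ≈ 0.305

x̄_st = Σ W_h x̄_h = (640·20.50 + 840·43.11 + 1160·37.57 + 1120·44.60)/3760 = 37.99617
V̂(x̄_st) = Σ W_h² s_h²/n_h, with W_h = N_h/N and N = 3760:
  stratum Campus I: (640/3760)²·4.34²/67 = 0.00814496
  stratum Campus II: (840/3760)²·5.68²/36 = 0.0447278
  stratum Campus III: (1160/3760)²·4.79²/154 = 0.0141805
  stratum Campus IV: (1120/3760)²·5.27²/96 = 0.0256691
V̂(x̄_st) = 0.0927223
SE(x̄_st) = √0.0927223 = 0.304503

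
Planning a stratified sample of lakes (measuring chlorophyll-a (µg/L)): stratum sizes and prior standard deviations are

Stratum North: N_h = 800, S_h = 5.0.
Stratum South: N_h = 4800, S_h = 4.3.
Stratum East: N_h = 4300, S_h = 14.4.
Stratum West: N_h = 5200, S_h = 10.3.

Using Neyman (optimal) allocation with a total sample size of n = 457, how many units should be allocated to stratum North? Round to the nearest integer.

13

Neyman allocation: n_h = n · N_h S_h / Σ N_i S_i, with n = 457.
  stratum North: N_h·S_h = 800·5.0 = 4000.00
  stratum South: N_h·S_h = 4800·4.3 = 20640.00
  stratum East: N_h·S_h = 4300·14.4 = 61920.00
  stratum West: N_h·S_h = 5200·10.3 = 53560.00
Σ N_h S_h = 140120.00
n for stratum North = 457·4000.00/140120.00 = 13.046 → 13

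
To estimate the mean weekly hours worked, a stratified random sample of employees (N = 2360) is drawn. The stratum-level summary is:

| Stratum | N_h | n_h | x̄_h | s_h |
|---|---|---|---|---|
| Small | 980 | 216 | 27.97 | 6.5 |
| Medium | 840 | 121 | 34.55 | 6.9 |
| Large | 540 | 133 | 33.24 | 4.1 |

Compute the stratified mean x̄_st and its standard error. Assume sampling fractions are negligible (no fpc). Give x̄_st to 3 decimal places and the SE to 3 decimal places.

x̄_st ≈ 31.518, SE ≈ 0.300

x̄_st = Σ W_h x̄_h = (980·27.97 + 840·34.55 + 540·33.24)/2360 = 31.51788
V̂(x̄_st) = Σ W_h² s_h²/n_h, with W_h = N_h/N and N = 2360:
  stratum Small: (980/2360)²·6.5²/216 = 0.0337288
  stratum Medium: (840/2360)²·6.9²/121 = 0.049848
  stratum Large: (540/2360)²·4.1²/133 = 0.00661728
V̂(x̄_st) = 0.0901941
SE(x̄_st) = √0.0901941 = 0.300323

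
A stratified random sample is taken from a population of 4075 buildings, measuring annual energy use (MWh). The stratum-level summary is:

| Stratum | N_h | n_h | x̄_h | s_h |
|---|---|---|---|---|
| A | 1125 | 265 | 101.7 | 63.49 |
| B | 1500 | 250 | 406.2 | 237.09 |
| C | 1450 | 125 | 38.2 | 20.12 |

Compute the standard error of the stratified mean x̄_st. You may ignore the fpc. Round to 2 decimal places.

V̂(x̄_st) = Σ W_h² s_h²/n_h, with W_h = N_h/N and N = 4075:
  stratum A: (1125/4075)²·63.49²/265 = 1.15935
  stratum B: (1500/4075)²·237.09²/250 = 30.4659
  stratum C: (1450/4075)²·20.12²/125 = 0.41004
V̂(x̄_st) = 32.0353
SE(x̄_st) = √32.0353 = 5.65997

SE(x̄_st) ≈ 5.66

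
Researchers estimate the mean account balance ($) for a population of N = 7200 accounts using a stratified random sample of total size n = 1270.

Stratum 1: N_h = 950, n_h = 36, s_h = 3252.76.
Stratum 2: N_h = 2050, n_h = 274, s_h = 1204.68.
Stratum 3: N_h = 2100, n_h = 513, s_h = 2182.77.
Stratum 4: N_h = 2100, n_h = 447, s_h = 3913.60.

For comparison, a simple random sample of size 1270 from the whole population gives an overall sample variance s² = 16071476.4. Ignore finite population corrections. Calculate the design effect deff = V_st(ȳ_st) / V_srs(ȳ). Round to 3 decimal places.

V̂(ȳ_st) = Σ W_h² s_h²/n_h, with W_h = N_h/N and N = 7200:
  stratum 1: (950/7200)²·3252.76²/36 = 5116.63
  stratum 2: (2050/7200)²·1204.68²/274 = 429.374
  stratum 3: (2100/7200)²·2182.77²/513 = 790.082
  stratum 4: (2100/7200)²·3913.60²/447 = 2914.87
V_st = 9250.95
V_srs = s²/n = 16071476.4/1270 = 12654.7
deff = V_st / V_srs = 9250.95/12654.7 = 0.7310

deff ≈ 0.731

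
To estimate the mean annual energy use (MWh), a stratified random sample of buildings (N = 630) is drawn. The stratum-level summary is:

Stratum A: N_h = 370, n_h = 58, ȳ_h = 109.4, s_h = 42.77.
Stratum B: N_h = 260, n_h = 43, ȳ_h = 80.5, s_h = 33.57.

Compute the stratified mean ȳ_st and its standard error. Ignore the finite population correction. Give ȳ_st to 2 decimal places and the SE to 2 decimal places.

ȳ_st ≈ 97.47, SE ≈ 3.92

ȳ_st = Σ W_h ȳ_h = (370·109.4 + 260·80.5)/630 = 97.47302
V̂(ȳ_st) = Σ W_h² s_h²/n_h, with W_h = N_h/N and N = 630:
  stratum A: (370/630)²·42.77²/58 = 10.8786
  stratum B: (260/630)²·33.57²/43 = 4.46375
V̂(ȳ_st) = 15.3423
SE(ȳ_st) = √15.3423 = 3.91693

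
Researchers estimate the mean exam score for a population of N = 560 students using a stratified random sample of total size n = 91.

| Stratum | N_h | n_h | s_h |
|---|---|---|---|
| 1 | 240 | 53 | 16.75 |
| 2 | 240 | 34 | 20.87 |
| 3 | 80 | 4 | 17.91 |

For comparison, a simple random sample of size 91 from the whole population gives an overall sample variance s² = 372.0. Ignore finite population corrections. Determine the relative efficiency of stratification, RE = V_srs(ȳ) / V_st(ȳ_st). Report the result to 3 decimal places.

V̂(ȳ_st) = Σ W_h² s_h²/n_h, with W_h = N_h/N and N = 560:
  stratum 1: (240/560)²·16.75²/53 = 0.9723
  stratum 2: (240/560)²·20.87²/34 = 2.35295
  stratum 3: (80/560)²·17.91²/4 = 1.63657
V_st = 4.96182
V_srs = s²/n = 372.0/91 = 4.08791
Relative efficiency = V_srs / V_st = 4.08791/4.96182 = 0.8239

RE ≈ 0.824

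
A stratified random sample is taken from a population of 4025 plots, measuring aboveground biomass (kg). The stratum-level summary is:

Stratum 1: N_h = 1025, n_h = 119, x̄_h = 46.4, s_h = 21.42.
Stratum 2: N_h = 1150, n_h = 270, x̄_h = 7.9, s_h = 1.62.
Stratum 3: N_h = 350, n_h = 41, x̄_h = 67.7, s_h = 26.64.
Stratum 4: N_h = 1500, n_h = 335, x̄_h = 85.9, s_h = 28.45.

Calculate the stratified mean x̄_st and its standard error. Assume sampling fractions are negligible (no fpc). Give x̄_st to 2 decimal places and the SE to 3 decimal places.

x̄_st ≈ 51.97, SE ≈ 0.847

x̄_st = Σ W_h x̄_h = (1025·46.4 + 1150·7.9 + 350·67.7 + 1500·85.9)/4025 = 51.97267
V̂(x̄_st) = Σ W_h² s_h²/n_h, with W_h = N_h/N and N = 4025:
  stratum 1: (1025/4025)²·21.42²/119 = 0.250039
  stratum 2: (1150/4025)²·1.62²/270 = 0.000793469
  stratum 3: (350/4025)²·26.64²/41 = 0.130885
  stratum 4: (1500/4025)²·28.45²/335 = 0.33556
V̂(x̄_st) = 0.717278
SE(x̄_st) = √0.717278 = 0.846922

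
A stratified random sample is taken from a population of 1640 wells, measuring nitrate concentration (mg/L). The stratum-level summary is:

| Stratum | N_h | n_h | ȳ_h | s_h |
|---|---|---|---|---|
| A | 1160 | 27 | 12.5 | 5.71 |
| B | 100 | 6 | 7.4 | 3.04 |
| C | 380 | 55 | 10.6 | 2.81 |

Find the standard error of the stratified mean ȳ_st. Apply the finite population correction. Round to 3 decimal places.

SE(ȳ_st) ≈ 0.776

V̂(ȳ_st) = Σ W_h² (1 − n_h/N_h) s_h²/n_h, with W_h = N_h/N and N = 1640:
  stratum A: (1160/1640)²·(1 − 27/1160)·5.71²/27 = 0.590077
  stratum B: (100/1640)²·(1 − 6/100)·3.04²/6 = 0.00538314
  stratum C: (380/1640)²·(1 − 55/380)·2.81²/55 = 0.00659218
V̂(ȳ_st) = 0.602052
SE(ȳ_st) = √0.602052 = 0.77592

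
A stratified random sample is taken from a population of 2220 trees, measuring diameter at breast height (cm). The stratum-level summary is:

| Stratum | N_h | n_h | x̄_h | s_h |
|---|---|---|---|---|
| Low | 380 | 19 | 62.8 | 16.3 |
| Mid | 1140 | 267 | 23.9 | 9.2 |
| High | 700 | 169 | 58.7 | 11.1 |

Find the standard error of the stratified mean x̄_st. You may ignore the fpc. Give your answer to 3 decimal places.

V̂(x̄_st) = Σ W_h² s_h²/n_h, with W_h = N_h/N and N = 2220:
  stratum Low: (380/2220)²·16.3²/19 = 0.409716
  stratum Mid: (1140/2220)²·9.2²/267 = 0.0835927
  stratum High: (700/2220)²·11.1²/169 = 0.0724852
V̂(x̄_st) = 0.565794
SE(x̄_st) = √0.565794 = 0.752193

SE(x̄_st) ≈ 0.752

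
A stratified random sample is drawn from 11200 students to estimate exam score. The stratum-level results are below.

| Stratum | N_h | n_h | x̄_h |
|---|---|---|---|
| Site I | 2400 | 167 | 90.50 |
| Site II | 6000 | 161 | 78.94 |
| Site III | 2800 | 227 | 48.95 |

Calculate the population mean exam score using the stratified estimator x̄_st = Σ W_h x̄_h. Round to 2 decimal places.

N = Σ N_h = 11200. Stratum weights W_h = N_h/N.
x̄_st = (2400·90.50 + 6000·78.94 + 2800·48.95) / 11200 = 73.9196

x̄_st ≈ 73.92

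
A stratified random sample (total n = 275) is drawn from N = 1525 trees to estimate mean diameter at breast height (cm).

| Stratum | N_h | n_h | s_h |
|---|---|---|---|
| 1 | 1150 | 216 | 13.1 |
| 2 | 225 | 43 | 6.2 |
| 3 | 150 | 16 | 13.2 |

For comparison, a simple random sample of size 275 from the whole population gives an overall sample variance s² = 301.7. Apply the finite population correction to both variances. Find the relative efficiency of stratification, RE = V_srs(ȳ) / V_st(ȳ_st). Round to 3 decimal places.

RE ≈ 1.886

V̂(ȳ_st) = Σ W_h² (1 − n_h/N_h) s_h²/n_h, with W_h = N_h/N and N = 1525:
  stratum 1: (1150/1525)²·(1 − 216/1150)·13.1²/216 = 0.366939
  stratum 2: (225/1525)²·(1 − 43/225)·6.2²/43 = 0.0157409
  stratum 3: (150/1525)²·(1 − 16/150)·13.2²/16 = 0.0941205
V_st = 0.4768
V_srs = (1 − 275/1525)·301.7/275 = 0.899255
Relative efficiency = V_srs / V_st = 0.899255/0.4768 = 1.8860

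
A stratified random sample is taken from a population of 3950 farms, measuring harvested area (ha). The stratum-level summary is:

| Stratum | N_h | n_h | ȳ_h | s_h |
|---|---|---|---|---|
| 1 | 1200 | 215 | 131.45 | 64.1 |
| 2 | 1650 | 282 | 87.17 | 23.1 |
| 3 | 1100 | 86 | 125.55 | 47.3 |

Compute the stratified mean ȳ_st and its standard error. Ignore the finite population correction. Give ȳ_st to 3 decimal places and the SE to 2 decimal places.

ȳ_st = Σ W_h ȳ_h = (1200·131.45 + 1650·87.17 + 1100·125.55)/3950 = 111.31025
V̂(ȳ_st) = Σ W_h² s_h²/n_h, with W_h = N_h/N and N = 3950:
  stratum 1: (1200/3950)²·64.1²/215 = 1.76379
  stratum 2: (1650/3950)²·23.1²/282 = 0.330178
  stratum 3: (1100/3950)²·47.3²/86 = 2.01751
V̂(ȳ_st) = 4.11147
SE(ȳ_st) = √4.11147 = 2.02768

ȳ_st ≈ 111.310, SE ≈ 2.03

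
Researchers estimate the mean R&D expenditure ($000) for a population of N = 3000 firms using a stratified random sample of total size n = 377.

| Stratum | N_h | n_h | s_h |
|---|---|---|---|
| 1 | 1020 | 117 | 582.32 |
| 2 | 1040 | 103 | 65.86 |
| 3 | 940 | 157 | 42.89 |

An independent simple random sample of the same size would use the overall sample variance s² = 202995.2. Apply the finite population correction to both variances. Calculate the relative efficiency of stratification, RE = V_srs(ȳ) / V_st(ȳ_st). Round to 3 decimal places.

RE ≈ 1.558

V̂(ȳ_st) = Σ W_h² (1 − n_h/N_h) s_h²/n_h, with W_h = N_h/N and N = 3000:
  stratum 1: (1020/3000)²·(1 − 117/1020)·582.32²/117 = 296.608
  stratum 2: (1040/3000)²·(1 − 103/1040)·65.86²/103 = 4.5597
  stratum 3: (940/3000)²·(1 − 157/940)·42.89²/157 = 0.958207
V_st = 302.126
V_srs = (1 − 377/3000)·202995.2/377 = 470.784
Relative efficiency = V_srs / V_st = 470.784/302.126 = 1.5582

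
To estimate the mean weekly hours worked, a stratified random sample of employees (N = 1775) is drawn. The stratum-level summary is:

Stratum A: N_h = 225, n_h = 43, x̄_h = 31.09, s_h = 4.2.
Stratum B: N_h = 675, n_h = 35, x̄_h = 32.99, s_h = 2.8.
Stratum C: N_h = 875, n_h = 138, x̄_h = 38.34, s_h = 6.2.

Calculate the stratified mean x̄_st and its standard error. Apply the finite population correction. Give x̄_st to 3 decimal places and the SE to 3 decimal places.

x̄_st ≈ 35.386, SE ≈ 0.305

x̄_st = Σ W_h x̄_h = (225·31.09 + 675·32.99 + 875·38.34)/1775 = 35.38648
V̂(x̄_st) = Σ W_h² (1 − n_h/N_h) s_h²/n_h, with W_h = N_h/N and N = 1775:
  stratum A: (225/1775)²·(1 − 43/225)·4.2²/43 = 0.00533197
  stratum B: (675/1775)²·(1 − 35/675)·2.8²/35 = 0.0307139
  stratum C: (875/1775)²·(1 − 138/875)·6.2²/138 = 0.0570142
V̂(x̄_st) = 0.0930601
SE(x̄_st) = √0.0930601 = 0.305058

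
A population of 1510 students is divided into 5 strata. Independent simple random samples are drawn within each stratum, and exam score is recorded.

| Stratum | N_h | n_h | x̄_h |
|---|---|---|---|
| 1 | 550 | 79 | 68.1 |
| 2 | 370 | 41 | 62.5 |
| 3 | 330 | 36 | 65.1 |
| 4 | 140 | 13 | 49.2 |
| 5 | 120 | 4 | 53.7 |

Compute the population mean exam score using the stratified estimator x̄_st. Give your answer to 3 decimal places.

x̄_st ≈ 63.175

N = Σ N_h = 1510. Stratum weights W_h = N_h/N.
x̄_st = (550·68.1 + 370·62.5 + 330·65.1 + 140·49.2 + 120·53.7) / 1510 = 63.17550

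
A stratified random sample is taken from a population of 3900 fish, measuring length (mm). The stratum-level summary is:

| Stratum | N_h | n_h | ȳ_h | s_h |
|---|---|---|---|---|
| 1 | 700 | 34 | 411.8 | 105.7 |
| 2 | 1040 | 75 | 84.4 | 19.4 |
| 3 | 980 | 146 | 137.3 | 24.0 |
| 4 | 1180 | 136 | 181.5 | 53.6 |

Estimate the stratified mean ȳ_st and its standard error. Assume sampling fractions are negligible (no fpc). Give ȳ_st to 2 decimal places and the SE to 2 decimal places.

ȳ_st ≈ 185.84, SE ≈ 3.62

ȳ_st = Σ W_h ȳ_h = (700·411.8 + 1040·84.4 + 980·137.3 + 1180·181.5)/3900 = 185.83590
V̂(ȳ_st) = Σ W_h² s_h²/n_h, with W_h = N_h/N and N = 3900:
  stratum 1: (700/3900)²·105.7²/34 = 10.5861
  stratum 2: (1040/3900)²·19.4²/75 = 0.356845
  stratum 3: (980/3900)²·24.0²/146 = 0.249111
  stratum 4: (1180/3900)²·53.6²/136 = 1.93386
V̂(ȳ_st) = 13.126
SE(ȳ_st) = √13.126 = 3.62298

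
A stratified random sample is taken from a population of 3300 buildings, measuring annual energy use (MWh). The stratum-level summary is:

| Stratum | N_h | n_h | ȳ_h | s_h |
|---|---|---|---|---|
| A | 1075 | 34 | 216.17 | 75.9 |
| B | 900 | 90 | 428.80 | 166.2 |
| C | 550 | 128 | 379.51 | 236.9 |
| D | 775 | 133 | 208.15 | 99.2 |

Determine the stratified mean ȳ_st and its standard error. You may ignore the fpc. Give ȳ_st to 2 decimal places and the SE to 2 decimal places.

ȳ_st = Σ W_h ȳ_h = (1075·216.17 + 900·428.80 + 550·379.51 + 775·208.15)/3300 = 299.49985
V̂(ȳ_st) = Σ W_h² s_h²/n_h, with W_h = N_h/N and N = 3300:
  stratum A: (1075/3300)²·75.9²/34 = 17.9802
  stratum B: (900/3300)²·166.2²/90 = 22.8285
  stratum C: (550/3300)²·236.9²/128 = 12.1792
  stratum D: (775/3300)²·99.2²/133 = 4.08082
V̂(ȳ_st) = 57.0686
SE(ȳ_st) = √57.0686 = 7.55438

ȳ_st ≈ 299.50, SE ≈ 7.55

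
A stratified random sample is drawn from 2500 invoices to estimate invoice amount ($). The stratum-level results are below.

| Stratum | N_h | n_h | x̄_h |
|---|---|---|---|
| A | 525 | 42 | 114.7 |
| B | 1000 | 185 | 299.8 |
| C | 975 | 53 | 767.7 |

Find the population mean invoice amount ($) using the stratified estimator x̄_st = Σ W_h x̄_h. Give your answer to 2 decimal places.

x̄_st ≈ 443.41

N = Σ N_h = 2500. Stratum weights W_h = N_h/N.
x̄_st = (525·114.7 + 1000·299.8 + 975·767.7) / 2500 = 443.4100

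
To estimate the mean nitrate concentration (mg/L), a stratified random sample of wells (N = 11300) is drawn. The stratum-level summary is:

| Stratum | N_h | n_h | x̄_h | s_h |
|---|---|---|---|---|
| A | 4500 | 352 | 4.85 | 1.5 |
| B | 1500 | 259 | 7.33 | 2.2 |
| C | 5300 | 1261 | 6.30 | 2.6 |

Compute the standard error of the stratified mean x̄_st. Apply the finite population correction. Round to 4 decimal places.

V̂(x̄_st) = Σ W_h² (1 − n_h/N_h) s_h²/n_h, with W_h = N_h/N and N = 11300:
  stratum A: (4500/11300)²·(1 − 352/4500)·1.5²/352 = 0.000934403
  stratum B: (1500/11300)²·(1 − 259/1500)·2.2²/259 = 0.000272428
  stratum C: (5300/11300)²·(1 − 1261/5300)·2.6²/1261 = 0.00089872
V̂(x̄_st) = 0.00210555
SE(x̄_st) = √0.00210555 = 0.0458863

SE(x̄_st) ≈ 0.0459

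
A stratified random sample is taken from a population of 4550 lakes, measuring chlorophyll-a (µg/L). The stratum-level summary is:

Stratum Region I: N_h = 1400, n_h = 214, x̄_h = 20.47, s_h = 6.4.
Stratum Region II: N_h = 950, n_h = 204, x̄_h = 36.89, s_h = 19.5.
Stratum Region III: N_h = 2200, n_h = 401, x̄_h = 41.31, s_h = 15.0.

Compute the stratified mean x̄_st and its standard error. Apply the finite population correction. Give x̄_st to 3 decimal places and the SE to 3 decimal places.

x̄_st = Σ W_h x̄_h = (1400·20.47 + 950·36.89 + 2200·41.31)/4550 = 33.97484
V̂(x̄_st) = Σ W_h² (1 − n_h/N_h) s_h²/n_h, with W_h = N_h/N and N = 4550:
  stratum Region I: (1400/4550)²·(1 − 214/1400)·6.4²/214 = 0.015351
  stratum Region II: (950/4550)²·(1 − 204/950)·19.5²/204 = 0.0638085
  stratum Region III: (2200/4550)²·(1 − 401/2200)·15.0²/401 = 0.107268
V̂(x̄_st) = 0.186427
SE(x̄_st) = √0.186427 = 0.431772

x̄_st ≈ 33.975, SE ≈ 0.432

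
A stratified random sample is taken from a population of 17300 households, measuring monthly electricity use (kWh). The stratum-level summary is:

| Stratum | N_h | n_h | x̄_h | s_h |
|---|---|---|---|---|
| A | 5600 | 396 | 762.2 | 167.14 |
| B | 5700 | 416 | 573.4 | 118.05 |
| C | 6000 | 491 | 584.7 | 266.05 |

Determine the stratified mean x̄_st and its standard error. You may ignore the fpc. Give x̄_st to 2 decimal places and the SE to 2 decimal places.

x̄_st ≈ 638.43, SE ≈ 5.33

x̄_st = Σ W_h x̄_h = (5600·762.2 + 5700·573.4 + 6000·584.7)/17300 = 638.43353
V̂(x̄_st) = Σ W_h² s_h²/n_h, with W_h = N_h/N and N = 17300:
  stratum A: (5600/17300)²·167.14²/396 = 7.39179
  stratum B: (5700/17300)²·118.05²/416 = 3.63661
  stratum C: (6000/17300)²·266.05²/491 = 17.3402
V̂(x̄_st) = 28.3686
SE(x̄_st) = √28.3686 = 5.32622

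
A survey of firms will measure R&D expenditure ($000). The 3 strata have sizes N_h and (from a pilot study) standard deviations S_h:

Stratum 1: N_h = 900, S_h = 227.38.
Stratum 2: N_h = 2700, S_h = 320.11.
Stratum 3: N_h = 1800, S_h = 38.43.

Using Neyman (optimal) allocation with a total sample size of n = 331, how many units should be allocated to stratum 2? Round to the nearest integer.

251

Neyman allocation: n_h = n · N_h S_h / Σ N_i S_i, with n = 331.
  stratum 1: N_h·S_h = 900·227.38 = 204642.00
  stratum 2: N_h·S_h = 2700·320.11 = 864297.00
  stratum 3: N_h·S_h = 1800·38.43 = 69174.00
Σ N_h S_h = 1138113.00
n for stratum 2 = 331·864297.00/1138113.00 = 251.365 → 251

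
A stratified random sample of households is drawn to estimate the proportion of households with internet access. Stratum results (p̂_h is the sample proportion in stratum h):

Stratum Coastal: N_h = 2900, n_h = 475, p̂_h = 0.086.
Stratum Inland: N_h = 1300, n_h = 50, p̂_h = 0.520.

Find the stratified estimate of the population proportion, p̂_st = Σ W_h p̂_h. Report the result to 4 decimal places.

N = 4200; stratum weights W_h = N_h/N.
p̂_st = Σ W_h p̂_h = (2900·0.086 + 1300·0.520)/4200 = 0.22033

p̂_st ≈ 0.2203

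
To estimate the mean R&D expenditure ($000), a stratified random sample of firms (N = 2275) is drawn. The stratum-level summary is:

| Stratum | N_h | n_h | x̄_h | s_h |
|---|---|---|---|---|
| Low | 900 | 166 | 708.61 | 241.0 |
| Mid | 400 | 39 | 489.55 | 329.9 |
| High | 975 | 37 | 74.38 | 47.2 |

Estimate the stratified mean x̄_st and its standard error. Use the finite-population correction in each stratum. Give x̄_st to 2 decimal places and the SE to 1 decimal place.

x̄_st = Σ W_h x̄_h = (900·708.61 + 400·489.55 + 975·74.38)/2275 = 398.28110
V̂(x̄_st) = Σ W_h² (1 − n_h/N_h) s_h²/n_h, with W_h = N_h/N and N = 2275:
  stratum Low: (900/2275)²·(1 − 166/900)·241.0²/166 = 44.6583
  stratum Mid: (400/2275)²·(1 − 39/400)·329.9²/39 = 77.8582
  stratum High: (975/2275)²·(1 − 37/975)·47.2²/37 = 10.6396
V̂(x̄_st) = 133.156
SE(x̄_st) = √133.156 = 11.5393

x̄_st ≈ 398.28, SE ≈ 11.5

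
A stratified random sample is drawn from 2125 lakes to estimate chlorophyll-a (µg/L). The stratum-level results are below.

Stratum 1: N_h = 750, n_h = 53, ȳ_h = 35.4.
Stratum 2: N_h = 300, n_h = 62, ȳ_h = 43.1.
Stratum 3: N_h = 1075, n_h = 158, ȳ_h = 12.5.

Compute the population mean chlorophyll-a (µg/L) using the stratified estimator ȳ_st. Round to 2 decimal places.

ȳ_st ≈ 24.90

N = Σ N_h = 2125. Stratum weights W_h = N_h/N.
ȳ_st = (750·35.4 + 300·43.1 + 1075·12.5) / 2125 = 24.9024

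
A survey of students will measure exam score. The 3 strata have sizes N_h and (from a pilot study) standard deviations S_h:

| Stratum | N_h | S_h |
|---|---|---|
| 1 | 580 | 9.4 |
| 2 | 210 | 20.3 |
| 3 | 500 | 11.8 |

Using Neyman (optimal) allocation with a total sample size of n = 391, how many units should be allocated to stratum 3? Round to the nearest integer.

148

Neyman allocation: n_h = n · N_h S_h / Σ N_i S_i, with n = 391.
  stratum 1: N_h·S_h = 580·9.4 = 5452.00
  stratum 2: N_h·S_h = 210·20.3 = 4263.00
  stratum 3: N_h·S_h = 500·11.8 = 5900.00
Σ N_h S_h = 15615.00
n for stratum 3 = 391·5900.00/15615.00 = 147.736 → 148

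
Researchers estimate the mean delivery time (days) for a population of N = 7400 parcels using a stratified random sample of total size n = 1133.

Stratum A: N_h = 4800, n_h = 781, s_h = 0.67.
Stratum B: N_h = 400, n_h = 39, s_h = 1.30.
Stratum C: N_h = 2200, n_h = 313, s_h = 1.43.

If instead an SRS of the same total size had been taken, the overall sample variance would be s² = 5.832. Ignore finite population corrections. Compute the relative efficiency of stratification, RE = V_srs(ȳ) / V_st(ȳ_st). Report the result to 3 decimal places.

V̂(ȳ_st) = Σ W_h² s_h²/n_h, with W_h = N_h/N and N = 7400:
  stratum A: (4800/7400)²·0.67²/781 = 0.000241834
  stratum B: (400/7400)²·1.30²/39 = 0.000126613
  stratum C: (2200/7400)²·1.43²/313 = 0.000577444
V_st = 0.000945891
V_srs = s²/n = 5.832/1133 = 0.0051474
Relative efficiency = V_srs / V_st = 0.0051474/0.000945891 = 5.4418

RE ≈ 5.442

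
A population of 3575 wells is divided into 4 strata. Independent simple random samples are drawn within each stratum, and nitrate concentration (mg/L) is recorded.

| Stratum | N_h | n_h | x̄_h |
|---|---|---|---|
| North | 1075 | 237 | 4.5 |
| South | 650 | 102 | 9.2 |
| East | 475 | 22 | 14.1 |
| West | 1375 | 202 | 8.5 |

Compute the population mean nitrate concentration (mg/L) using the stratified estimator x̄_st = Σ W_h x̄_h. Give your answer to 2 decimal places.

x̄_st ≈ 8.17

N = Σ N_h = 3575. Stratum weights W_h = N_h/N.
x̄_st = (1075·4.5 + 650·9.2 + 475·14.1 + 1375·8.5) / 3575 = 8.1685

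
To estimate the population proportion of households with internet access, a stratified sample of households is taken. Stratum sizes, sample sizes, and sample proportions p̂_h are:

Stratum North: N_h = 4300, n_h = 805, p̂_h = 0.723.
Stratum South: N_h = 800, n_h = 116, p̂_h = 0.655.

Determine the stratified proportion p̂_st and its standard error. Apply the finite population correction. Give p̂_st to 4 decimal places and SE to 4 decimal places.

p̂_st ≈ 0.7123, SE ≈ 0.0136

N = 5100; stratum weights W_h = N_h/N.
p̂_st = Σ W_h p̂_h = (4300·0.723 + 800·0.655)/5100 = 0.71233
V̂(p̂_st) = Σ W_h² (1 − n_h/N_h) p̂_h(1−p̂_h)/(n_h−1):
  stratum North: (4300/5100)²·(1 − 805/4300)·0.723·0.277/804 = 0.000143925
  stratum South: (800/5100)²·(1 − 116/800)·0.655·0.345/115 = 4.13398e-05
V̂(p̂_st) = 0.000185265; SE = √V̂ = 0.0136112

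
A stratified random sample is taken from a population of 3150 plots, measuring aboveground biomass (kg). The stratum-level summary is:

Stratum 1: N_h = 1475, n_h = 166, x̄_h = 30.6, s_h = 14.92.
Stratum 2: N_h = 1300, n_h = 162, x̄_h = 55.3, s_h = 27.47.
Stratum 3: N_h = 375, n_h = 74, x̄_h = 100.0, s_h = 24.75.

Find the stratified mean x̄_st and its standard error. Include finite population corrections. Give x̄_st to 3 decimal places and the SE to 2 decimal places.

x̄_st ≈ 49.056, SE ≈ 1.02

x̄_st = Σ W_h x̄_h = (1475·30.6 + 1300·55.3 + 375·100.0)/3150 = 49.05556
V̂(x̄_st) = Σ W_h² (1 − n_h/N_h) s_h²/n_h, with W_h = N_h/N and N = 3150:
  stratum 1: (1475/3150)²·(1 − 166/1475)·14.92²/166 = 0.26094
  stratum 2: (1300/3150)²·(1 − 162/1300)·27.47²/162 = 0.694491
  stratum 3: (375/3150)²·(1 − 74/375)·24.75²/74 = 0.0941663
V̂(x̄_st) = 1.0496
SE(x̄_st) = √1.0496 = 1.0245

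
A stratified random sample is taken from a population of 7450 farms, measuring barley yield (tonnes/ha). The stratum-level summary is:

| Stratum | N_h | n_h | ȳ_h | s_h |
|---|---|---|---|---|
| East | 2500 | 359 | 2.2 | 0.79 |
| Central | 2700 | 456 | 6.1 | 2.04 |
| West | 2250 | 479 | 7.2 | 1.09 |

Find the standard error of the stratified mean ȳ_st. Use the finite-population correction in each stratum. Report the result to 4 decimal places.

SE(ȳ_st) ≈ 0.0366

V̂(ȳ_st) = Σ W_h² (1 − n_h/N_h) s_h²/n_h, with W_h = N_h/N and N = 7450:
  stratum East: (2500/7450)²·(1 − 359/2500)·0.79²/359 = 0.00016765
  stratum Central: (2700/7450)²·(1 − 456/2700)·2.04²/456 = 0.000996253
  stratum West: (2250/7450)²·(1 − 479/2250)·1.09²/479 = 0.000178076
V̂(ȳ_st) = 0.00134198
SE(ȳ_st) = √0.00134198 = 0.036633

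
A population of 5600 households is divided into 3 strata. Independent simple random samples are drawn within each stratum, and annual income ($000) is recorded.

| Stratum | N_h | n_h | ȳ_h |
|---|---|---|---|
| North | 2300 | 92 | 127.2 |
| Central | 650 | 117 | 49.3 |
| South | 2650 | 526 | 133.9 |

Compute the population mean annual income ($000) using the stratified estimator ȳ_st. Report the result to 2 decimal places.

N = Σ N_h = 5600. Stratum weights W_h = N_h/N.
ȳ_st = (2300·127.2 + 650·49.3 + 2650·133.9) / 5600 = 121.3286

ȳ_st ≈ 121.33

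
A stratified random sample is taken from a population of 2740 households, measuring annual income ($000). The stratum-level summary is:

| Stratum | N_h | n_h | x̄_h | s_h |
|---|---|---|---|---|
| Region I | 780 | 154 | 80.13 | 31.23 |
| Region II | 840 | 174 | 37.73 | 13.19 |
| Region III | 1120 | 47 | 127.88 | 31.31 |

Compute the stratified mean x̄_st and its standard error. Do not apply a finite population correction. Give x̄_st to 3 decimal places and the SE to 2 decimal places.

x̄_st ≈ 86.650, SE ≈ 2.02

x̄_st = Σ W_h x̄_h = (780·80.13 + 840·37.73 + 1120·127.88)/2740 = 86.64971
V̂(x̄_st) = Σ W_h² s_h²/n_h, with W_h = N_h/N and N = 2740:
  stratum Region I: (780/2740)²·31.23²/154 = 0.513229
  stratum Region II: (840/2740)²·13.19²/174 = 0.0939719
  stratum Region III: (1120/2740)²·31.31²/47 = 3.485
V̂(x̄_st) = 4.0922
SE(x̄_st) = √4.0922 = 2.02292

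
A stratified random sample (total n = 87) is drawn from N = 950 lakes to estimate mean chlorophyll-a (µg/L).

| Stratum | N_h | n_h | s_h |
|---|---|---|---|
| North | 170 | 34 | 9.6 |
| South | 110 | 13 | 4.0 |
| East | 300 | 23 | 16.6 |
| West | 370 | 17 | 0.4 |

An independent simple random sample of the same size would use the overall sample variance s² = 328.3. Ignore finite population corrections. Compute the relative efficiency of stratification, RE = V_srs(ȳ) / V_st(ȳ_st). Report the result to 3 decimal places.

RE ≈ 2.904

V̂(ȳ_st) = Σ W_h² s_h²/n_h, with W_h = N_h/N and N = 950:
  stratum North: (170/950)²·9.6²/34 = 0.0867989
  stratum South: (110/950)²·4.0²/13 = 0.0165012
  stratum East: (300/950)²·16.6²/23 = 1.19477
  stratum West: (370/950)²·0.4²/17 = 0.00142767
V_st = 1.2995
V_srs = s²/n = 328.3/87 = 3.77356
Relative efficiency = V_srs / V_st = 3.77356/1.2995 = 2.9039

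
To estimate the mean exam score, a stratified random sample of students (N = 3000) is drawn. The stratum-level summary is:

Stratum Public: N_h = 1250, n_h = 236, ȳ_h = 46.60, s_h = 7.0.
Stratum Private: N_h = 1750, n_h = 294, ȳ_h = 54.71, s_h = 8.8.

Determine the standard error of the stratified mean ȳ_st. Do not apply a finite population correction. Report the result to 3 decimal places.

V̂(ȳ_st) = Σ W_h² s_h²/n_h, with W_h = N_h/N and N = 3000:
  stratum Public: (1250/3000)²·7.0²/236 = 0.0360464
  stratum Private: (1750/3000)²·8.8²/294 = 0.0896296
V̂(ȳ_st) = 0.125676
SE(ȳ_st) = √0.125676 = 0.354508

SE(ȳ_st) ≈ 0.355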